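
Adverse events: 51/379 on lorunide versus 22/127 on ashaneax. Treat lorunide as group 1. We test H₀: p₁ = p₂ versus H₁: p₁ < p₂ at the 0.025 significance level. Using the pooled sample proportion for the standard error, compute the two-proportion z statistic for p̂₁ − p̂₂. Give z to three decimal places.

z = -1.073

p̂₁ = 51/379 ≈ 0.13456, p̂₂ = 22/127 ≈ 0.17323.
Pooled p̂ = (51+22)/(379+127) = 73/506 = 0.14427.
SE = √(0.123455 × 0.0105125) = 0.03603.
z = (0.13456 − 0.17323)/0.03603 = -0.03867/0.03603 = -1.073.
p-value = P(Z < -1.073) ≈ 0.1416; since p > α = 0.025, fail to reject H₀.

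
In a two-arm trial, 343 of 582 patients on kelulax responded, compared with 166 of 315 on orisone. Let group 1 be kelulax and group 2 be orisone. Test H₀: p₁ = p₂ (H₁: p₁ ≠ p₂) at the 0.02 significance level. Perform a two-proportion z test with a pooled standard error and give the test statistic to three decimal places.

p̂₁ = 343/582 ≈ 0.58935, p̂₂ = 166/315 ≈ 0.52698.
Pooled p̂ = (343+166)/(582+315) = 509/897 = 0.56745.
SE = √(0.245451 × 0.00489282) = 0.03465.
z = (0.58935 − 0.52698)/0.03465 = 0.06237/0.03465 = 1.800.
p-value = 2·P(Z > 1.800) ≈ 0.0719, so at α = 0.02 we fail to reject H₀.

z = 1.800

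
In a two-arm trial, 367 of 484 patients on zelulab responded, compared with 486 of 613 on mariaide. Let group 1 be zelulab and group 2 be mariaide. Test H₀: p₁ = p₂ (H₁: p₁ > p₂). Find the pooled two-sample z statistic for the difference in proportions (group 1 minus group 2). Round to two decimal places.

p̂₁ = 367/484 = 0.75826, p̂₂ = 486/613 = 0.79282.
Pooled p̂ = (367+486)/(484+613) = 853/1097 = 0.77758.
SE = √(p̂(1−p̂)(1/n₁+1/n₂)) = √(0.77758·0.22242·0.00369744) = √(0.000639479) = 0.02529.
z = (0.75826 − 0.79282)/0.02529 = -0.03456/0.02529 = -1.37.
p-value = P(Z > -1.367) ≈ 0.9141.

z = -1.37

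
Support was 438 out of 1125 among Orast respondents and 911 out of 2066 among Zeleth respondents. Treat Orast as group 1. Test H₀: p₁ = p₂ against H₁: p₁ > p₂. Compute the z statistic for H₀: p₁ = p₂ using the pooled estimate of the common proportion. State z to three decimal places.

p̂₁ = 438/1125 ≈ 0.389333, p̂₂ = 911/2066 ≈ 0.440949.
Pooled p̂ = (438+911)/(1125+2066) = 1349/3191 = 0.422751.
SE = √(0.244033 × 0.00137292) = 0.018304.
z = (0.389333 − 0.440949)/0.018304 = -0.051616/0.018304 = -2.820.
p-value = P(Z > -2.820) ≈ 0.9976.

z = -2.820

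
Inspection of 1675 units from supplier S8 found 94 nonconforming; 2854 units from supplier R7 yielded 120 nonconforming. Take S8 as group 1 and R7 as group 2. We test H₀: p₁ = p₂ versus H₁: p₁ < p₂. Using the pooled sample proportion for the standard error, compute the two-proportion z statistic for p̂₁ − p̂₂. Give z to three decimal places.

p̂₁ = 94/1675 = 0.05612, p̂₂ = 120/2854 = 0.04205.
Pooled p̂ = (94+120)/(1675+2854) = 214/4529 = 0.04725.
SE = √(0.0450184 × 0.0009474) = 0.00653.
z = (0.05612 − 0.04205)/0.00653 = 0.01407/0.00653 = 2.155.
p-value = P(Z < 2.155) ≈ 0.9844.

z = 2.155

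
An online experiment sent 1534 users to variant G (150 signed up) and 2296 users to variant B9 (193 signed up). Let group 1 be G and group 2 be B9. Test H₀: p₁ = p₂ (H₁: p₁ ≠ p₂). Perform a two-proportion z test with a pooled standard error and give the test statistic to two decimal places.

p̂₁ = 150/1534 = 0.0978, p̂₂ = 193/2296 = 0.0841.
Pooled p̂ = (150+193)/(1534+2296) = 343/3830 = 0.0896.
SE = √(p̂(1−p̂)(1/n₁+1/n₂)) = √(0.0896·0.9104·0.00108743) = √(8.86646e-05) = 0.0094.
z = (0.0978 − 0.0841)/0.0094 = 0.0137/0.0094 = 1.46.

z = 1.46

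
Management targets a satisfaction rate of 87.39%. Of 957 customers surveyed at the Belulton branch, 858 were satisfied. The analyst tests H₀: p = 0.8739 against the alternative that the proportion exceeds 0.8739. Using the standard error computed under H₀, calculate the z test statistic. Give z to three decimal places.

z = 2.111

p̂ = 858/957 = 0.89655.
Under H₀, SE = √(0.8739·0.1261/957) = √(0.00011515) = 0.01073.
z = (0.89655 − 0.8739)/0.01073 = 0.02265/0.01073 = 2.111.
p-value = P(Z > 2.111) ≈ 0.0174.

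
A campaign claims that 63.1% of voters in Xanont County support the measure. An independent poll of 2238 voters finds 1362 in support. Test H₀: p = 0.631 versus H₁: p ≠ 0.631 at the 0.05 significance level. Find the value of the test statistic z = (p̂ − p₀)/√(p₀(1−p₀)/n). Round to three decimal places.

p̂ = 1362/2238 ≈ 0.60858.
Under H₀, SE = √(0.631·0.369/2238) = √(0.000104039) = 0.01020.
z = (0.60858 − 0.631)/0.01020 = -0.02242/0.01020 = -2.198.
p-value = 2·P(Z > 2.198) ≈ 0.0279; since p < α = 0.05, reject H₀.

z = -2.198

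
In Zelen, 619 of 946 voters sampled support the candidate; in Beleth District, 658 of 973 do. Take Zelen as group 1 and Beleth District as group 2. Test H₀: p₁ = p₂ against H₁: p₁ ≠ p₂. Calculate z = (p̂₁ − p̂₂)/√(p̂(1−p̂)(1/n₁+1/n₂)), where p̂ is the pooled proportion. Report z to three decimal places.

p̂₁ = 619/946 ≈ 0.65433, p̂₂ = 658/973 ≈ 0.67626.
Pooled p̂ = (619+658)/(946+973) = 1277/1919 = 0.66545.
SE = √(0.222626 × 0.00208483) = 0.02154.
z = (0.65433 − 0.67626)/0.02154 = -0.02193/0.02154 = -1.018.
Two-sided p-value ≈ 2·Φ(−1.018) = 0.3088.

z = -1.018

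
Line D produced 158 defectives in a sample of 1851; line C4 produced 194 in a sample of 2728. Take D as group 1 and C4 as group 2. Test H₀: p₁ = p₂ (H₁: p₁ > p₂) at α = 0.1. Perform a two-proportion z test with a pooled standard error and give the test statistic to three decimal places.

z = 1.776

p̂₁ = 158/1851 ≈ 0.085359, p̂₂ = 194/2728 ≈ 0.071114.
Pooled p̂ = (158+194)/(1851+2728) = 352/4579 = 0.076873.
SE = √(0.0709633 × 0.000906817) = 0.008022.
z = (0.085359 − 0.071114)/0.008022 = 0.014245/0.008022 = 1.776.
p-value = P(Z > 1.776) ≈ 0.0379. With α = 0.1, reject H₀.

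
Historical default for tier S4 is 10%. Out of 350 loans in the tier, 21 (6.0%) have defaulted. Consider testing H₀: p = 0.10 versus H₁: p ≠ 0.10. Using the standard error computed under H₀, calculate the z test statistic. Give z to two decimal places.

p̂ = 21/350 ≈ 0.06000.
SE = √(p₀(1−p₀)/n) = √(0.09/350) = 0.01604.
z = (0.06000 − 0.1)/0.01604 = -0.04000/0.01604 = -2.49.
p-value = 2·P(Z > 2.494) ≈ 0.0126.

z = -2.49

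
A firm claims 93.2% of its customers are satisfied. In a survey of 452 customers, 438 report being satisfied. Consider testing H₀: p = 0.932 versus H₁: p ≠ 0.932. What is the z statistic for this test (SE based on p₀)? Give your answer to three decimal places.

p̂ = 438/452 = 0.969027.
Standard error under H₀: √(0.932×0.068/452) = 0.011841.
z = (0.969027 − 0.932)/0.011841 = 0.037027/0.011841 = 3.127.
Two-sided p-value ≈ 2·Φ(−3.127) = 0.0018.

z = 3.127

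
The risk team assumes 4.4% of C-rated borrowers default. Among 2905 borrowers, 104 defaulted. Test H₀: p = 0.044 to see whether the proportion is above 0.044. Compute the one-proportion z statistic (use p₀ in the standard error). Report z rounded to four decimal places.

z = -2.1548

p̂ = 104/2905 ≈ 0.03580034.
SE = √(p₀(1−p₀)/n) = √(0.042064/2905) = 0.00380524.
z = (0.03580034 − 0.044)/0.00380524 = -0.00819966/0.00380524 = -2.1548.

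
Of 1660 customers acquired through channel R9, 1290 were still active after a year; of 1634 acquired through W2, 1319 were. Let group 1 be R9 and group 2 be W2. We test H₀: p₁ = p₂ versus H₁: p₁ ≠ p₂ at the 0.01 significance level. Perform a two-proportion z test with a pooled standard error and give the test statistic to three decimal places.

p̂₁ = 1290/1660 = 0.77711, p̂₂ = 1319/1634 = 0.80722.
Pooled p̂ = (1290+1319)/(1660+1634) = 2609/3294 = 0.79205.
SE = √(p̂(1−p̂)(1/n₁+1/n₂)) = √(0.79205·0.20795·0.0012144) = √(0.000200023) = 0.01414.
z = (0.77711 − 0.80722)/0.01414 = -0.03011/0.01414 = -2.129.
Two-sided p-value ≈ 2·Φ(−2.129) = 0.0332, so at α = 0.01 we fail to reject H₀.

z = -2.129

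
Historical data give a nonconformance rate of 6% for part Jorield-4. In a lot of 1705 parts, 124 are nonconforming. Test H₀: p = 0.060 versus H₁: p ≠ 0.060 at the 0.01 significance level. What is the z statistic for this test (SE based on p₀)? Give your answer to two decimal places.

z = 2.21

p̂ = 124/1705 ≈ 0.07273.
Under H₀, SE = √(0.06·0.94/1705) = √(3.30792e-05) = 0.00575.
z = (0.07273 − 0.06)/0.00575 = 0.01273/0.00575 = 2.21.
Two-sided p-value ≈ 2·Φ(−2.213) = 0.0269. With α = 0.01, fail to reject H₀.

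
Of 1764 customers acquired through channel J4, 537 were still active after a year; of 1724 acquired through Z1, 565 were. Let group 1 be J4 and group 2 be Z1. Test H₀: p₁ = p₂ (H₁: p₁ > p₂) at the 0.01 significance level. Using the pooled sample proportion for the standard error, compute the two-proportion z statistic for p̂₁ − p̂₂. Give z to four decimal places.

z = -1.4802

p̂₁ = 537/1764 ≈ 0.304422, p̂₂ = 565/1724 ≈ 0.327726.
Pooled p̂ = (537+565)/(1764+1724) = 1102/3488 = 0.315940.
SE = √(0.216122 × 0.00114694) = 0.015744.
z = (0.304422 − 0.327726)/0.015744 = -0.023304/0.015744 = -1.4802.
p-value = P(Z > -1.480) ≈ 0.9306. With α = 0.01, fail to reject H₀.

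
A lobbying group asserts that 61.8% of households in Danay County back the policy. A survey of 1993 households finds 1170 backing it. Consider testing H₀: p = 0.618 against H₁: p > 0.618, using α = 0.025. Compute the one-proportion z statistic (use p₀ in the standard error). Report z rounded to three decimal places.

p̂ = 1170/1993 = 0.587055.
Under H₀, SE = √(0.618·0.382/1993) = √(0.000118453) = 0.010884.
z = (0.587055 − 0.618)/0.010884 = -0.030945/0.010884 = -2.843.
p-value = P(Z > -2.843) ≈ 0.9978; since p > α = 0.025, fail to reject H₀.

z = -2.843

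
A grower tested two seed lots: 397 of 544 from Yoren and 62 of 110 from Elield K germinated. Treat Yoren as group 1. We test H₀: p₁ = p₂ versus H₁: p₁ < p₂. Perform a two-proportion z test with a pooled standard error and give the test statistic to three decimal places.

z = 3.474

p̂₁ = 397/544 ≈ 0.72978, p̂₂ = 62/110 ≈ 0.56364.
Pooled p̂ = (397+62)/(544+110) = 459/654 = 0.70183.
SE = √(p̂(1−p̂)(1/n₁+1/n₂)) = √(0.70183·0.29817·0.0109291) = √(0.00228706) = 0.04782.
z = (0.72978 − 0.56364)/0.04782 = 0.16614/0.04782 = 3.474.
p-value = P(Z < 3.474) ≈ 0.9997.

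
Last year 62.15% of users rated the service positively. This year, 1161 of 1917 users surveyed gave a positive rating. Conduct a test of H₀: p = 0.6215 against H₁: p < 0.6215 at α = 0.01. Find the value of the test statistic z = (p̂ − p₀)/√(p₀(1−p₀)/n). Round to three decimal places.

p̂ = 1161/1917 ≈ 0.60563.
SE = √(p₀(1−p₀)/n) = √(0.23524/1917) = 0.01108.
z = (0.60563 − 0.6215)/0.01108 = -0.01587/0.01108 = -1.432.
p-value = P(Z < -1.432) ≈ 0.0760; since p > α = 0.01, fail to reject H₀.

z = -1.432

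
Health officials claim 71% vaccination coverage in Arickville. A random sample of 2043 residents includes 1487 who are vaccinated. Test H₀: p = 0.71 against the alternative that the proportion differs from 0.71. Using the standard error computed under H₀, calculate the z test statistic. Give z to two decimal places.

z = 1.78

p̂ = 1487/2043 = 0.72785.
Standard error under H₀: √(0.71×0.29/2043) = 0.01004.
z = (0.72785 − 0.71)/0.01004 = 0.01785/0.01004 = 1.78.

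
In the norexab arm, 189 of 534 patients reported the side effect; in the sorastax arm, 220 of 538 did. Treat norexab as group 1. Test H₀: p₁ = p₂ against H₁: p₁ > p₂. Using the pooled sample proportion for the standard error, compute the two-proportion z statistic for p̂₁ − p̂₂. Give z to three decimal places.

p̂₁ = 189/534 ≈ 0.35393, p̂₂ = 220/538 ≈ 0.40892.
Pooled p̂ = (189+220)/(534+538) = 409/1072 = 0.38153.
SE = √(p̂(1−p̂)(1/n₁+1/n₂)) = √(0.38153·0.61847·0.0037314) = √(0.000880478) = 0.02967.
z = (0.35393 − 0.40892)/0.02967 = -0.05499/0.02967 = -1.853.
p-value = P(Z > -1.853) ≈ 0.9681.

z = -1.853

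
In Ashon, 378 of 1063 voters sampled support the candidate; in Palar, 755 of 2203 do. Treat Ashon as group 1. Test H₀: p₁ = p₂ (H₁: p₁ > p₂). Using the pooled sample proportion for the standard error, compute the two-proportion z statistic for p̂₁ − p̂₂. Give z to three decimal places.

z = 0.725

p̂₁ = 378/1063 ≈ 0.35560, p̂₂ = 755/2203 ≈ 0.34271.
Pooled p̂ = (378+755)/(1063+2203) = 1133/3266 = 0.34691.
SE = √(0.226563 × 0.00139466) = 0.01778.
z = (0.35560 − 0.34271)/0.01778 = 0.01289/0.01778 = 0.725.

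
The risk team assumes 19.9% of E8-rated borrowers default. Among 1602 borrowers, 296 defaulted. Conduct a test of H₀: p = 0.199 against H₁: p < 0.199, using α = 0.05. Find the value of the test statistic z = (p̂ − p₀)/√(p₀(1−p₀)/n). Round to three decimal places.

z = -1.427

p̂ = 296/1602 = 0.18477.
Standard error under H₀: √(0.199×0.801/1602) = 0.00997.
z = (0.18477 − 0.199)/0.00997 = -0.01423/0.00997 = -1.427.
p-value = P(Z < -1.427) ≈ 0.0768. With α = 0.05, fail to reject H₀.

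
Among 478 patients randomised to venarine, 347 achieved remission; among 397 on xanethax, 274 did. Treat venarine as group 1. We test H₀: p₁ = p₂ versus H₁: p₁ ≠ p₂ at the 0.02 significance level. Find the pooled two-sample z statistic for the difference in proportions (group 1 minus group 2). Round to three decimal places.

p̂₁ = 347/478 ≈ 0.72594, p̂₂ = 274/397 ≈ 0.69018.
Pooled p̂ = (347+274)/(478+397) = 621/875 = 0.70971.
SE = √(p̂(1−p̂)(1/n₁+1/n₂)) = √(0.70971·0.29029·0.00461094) = √(0.000949946) = 0.03082.
z = (0.72594 − 0.69018)/0.03082 = 0.03576/0.03082 = 1.160.
p-value = 2·P(Z > 1.160) ≈ 0.2459; since p > α = 0.02, fail to reject H₀.

z = 1.160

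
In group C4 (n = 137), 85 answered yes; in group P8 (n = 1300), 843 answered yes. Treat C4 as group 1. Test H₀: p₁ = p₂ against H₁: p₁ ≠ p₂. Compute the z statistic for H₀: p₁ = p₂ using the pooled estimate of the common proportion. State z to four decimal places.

z = -0.6523

p̂₁ = 85/137 ≈ 0.620438, p̂₂ = 843/1300 ≈ 0.648462.
Pooled p̂ = (85+843)/(137+1300) = 928/1437 = 0.645790.
SE = √(0.228745 × 0.0080685) = 0.042961.
z = (0.620438 − 0.648462)/0.042961 = -0.028024/0.042961 = -0.6523.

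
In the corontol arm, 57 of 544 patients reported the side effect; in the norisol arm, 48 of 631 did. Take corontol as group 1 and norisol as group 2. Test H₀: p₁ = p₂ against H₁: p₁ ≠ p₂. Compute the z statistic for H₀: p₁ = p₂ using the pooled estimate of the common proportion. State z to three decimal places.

z = 1.720

p̂₁ = 57/544 ≈ 0.10478, p̂₂ = 48/631 ≈ 0.07607.
Pooled p̂ = (57+48)/(544+631) = 105/1175 = 0.08936.
SE = √(0.0813762 × 0.00342302) = 0.01669.
z = (0.10478 − 0.07607)/0.01669 = 0.02871/0.01669 = 1.720.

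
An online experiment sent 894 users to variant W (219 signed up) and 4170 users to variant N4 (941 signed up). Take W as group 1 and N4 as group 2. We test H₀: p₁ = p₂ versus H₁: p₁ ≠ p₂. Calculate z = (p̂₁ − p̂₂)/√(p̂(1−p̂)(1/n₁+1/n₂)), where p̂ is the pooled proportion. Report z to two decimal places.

z = 1.25

p̂₁ = 219/894 = 0.2450, p̂₂ = 941/4170 = 0.2257.
Pooled p̂ = (219+941)/(894+4170) = 1160/5064 = 0.2291.
SE = √(p̂(1−p̂)(1/n₁+1/n₂)) = √(0.2291·0.7709·0.00135838) = √(0.000239884) = 0.0155.
z = (0.2450 − 0.2257)/0.0155 = 0.0193/0.0155 = 1.25.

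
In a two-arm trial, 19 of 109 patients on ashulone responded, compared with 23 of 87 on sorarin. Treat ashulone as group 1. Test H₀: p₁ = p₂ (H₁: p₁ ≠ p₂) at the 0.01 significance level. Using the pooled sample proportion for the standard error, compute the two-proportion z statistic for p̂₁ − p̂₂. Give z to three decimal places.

z = -1.527

p̂₁ = 19/109 ≈ 0.17431, p̂₂ = 23/87 ≈ 0.26437.
Pooled p̂ = (19+23)/(109+87) = 42/196 = 0.21429.
SE = √(0.168367 × 0.0206686) = 0.05899.
z = (0.17431 − 0.26437)/0.05899 = -0.09006/0.05899 = -1.527.
p-value = 2·P(Z > 1.527) ≈ 0.1269. With α = 0.01, fail to reject H₀.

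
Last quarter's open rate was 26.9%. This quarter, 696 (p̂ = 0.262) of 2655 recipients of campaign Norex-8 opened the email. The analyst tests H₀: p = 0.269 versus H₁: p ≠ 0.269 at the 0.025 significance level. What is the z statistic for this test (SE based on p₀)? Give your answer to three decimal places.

z = -0.796

p̂ = 696/2655 ≈ 0.26215.
Standard error under H₀: √(0.269×0.731/2655) = 0.00861.
z = (0.26215 − 0.269)/0.00861 = -0.00685/0.00861 = -0.796.
Two-sided p-value ≈ 2·Φ(−0.796) = 0.4258, so at α = 0.025 we fail to reject H₀.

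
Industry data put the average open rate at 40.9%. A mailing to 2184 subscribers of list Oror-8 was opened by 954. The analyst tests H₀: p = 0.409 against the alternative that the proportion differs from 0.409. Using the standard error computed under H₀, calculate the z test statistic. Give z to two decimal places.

z = 2.64

p̂ = 954/2184 = 0.43681.
SE = √(p₀(1−p₀)/n) = √(0.24172/2184) = 0.01052.
z = (0.43681 − 0.409)/0.01052 = 0.02781/0.01052 = 2.64.
p-value = 2·P(Z > 2.644) ≈ 0.0082.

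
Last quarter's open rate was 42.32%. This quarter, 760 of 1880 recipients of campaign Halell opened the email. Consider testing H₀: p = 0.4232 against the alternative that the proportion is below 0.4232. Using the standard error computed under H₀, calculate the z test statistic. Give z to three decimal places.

p̂ = 760/1880 = 0.40426.
Under H₀, SE = √(0.4232·0.5768/1880) = √(0.000129841) = 0.01139.
z = (0.40426 − 0.4232)/0.01139 = -0.01894/0.01139 = -1.663.
p-value = P(Z < -1.663) ≈ 0.0482.

z = -1.663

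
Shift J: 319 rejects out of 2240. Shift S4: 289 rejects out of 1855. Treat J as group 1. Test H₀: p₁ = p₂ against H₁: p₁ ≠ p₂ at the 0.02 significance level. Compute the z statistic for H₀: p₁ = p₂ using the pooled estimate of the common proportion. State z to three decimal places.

z = -1.199

p̂₁ = 319/2240 = 0.142411, p̂₂ = 289/1855 = 0.155795.
Pooled p̂ = (319+289)/(2240+1855) = 608/4095 = 0.148474.
SE = √(p̂(1−p̂)(1/n₁+1/n₂)) = √(0.148474·0.851526·0.000985512) = √(0.000124598) = 0.011162.
z = (0.142411 − 0.155795)/0.011162 = -0.013384/0.011162 = -1.199.
p-value = 2·P(Z > 1.199) ≈ 0.2305, so at α = 0.02 we fail to reject H₀.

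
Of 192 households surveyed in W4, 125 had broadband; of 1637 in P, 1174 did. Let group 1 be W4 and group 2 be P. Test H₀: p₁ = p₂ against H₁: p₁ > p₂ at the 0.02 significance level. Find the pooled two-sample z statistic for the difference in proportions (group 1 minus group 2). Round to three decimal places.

p̂₁ = 125/192 = 0.65104, p̂₂ = 1174/1637 = 0.71717.
Pooled p̂ = (125+1174)/(192+1637) = 1299/1829 = 0.71022.
SE = √(0.205806 × 0.00581921) = 0.03461.
z = (0.65104 − 0.71717)/0.03461 = -0.06613/0.03461 = -1.911.
p-value = P(Z > -1.911) ≈ 0.9720, so at α = 0.02 we fail to reject H₀.

z = -1.911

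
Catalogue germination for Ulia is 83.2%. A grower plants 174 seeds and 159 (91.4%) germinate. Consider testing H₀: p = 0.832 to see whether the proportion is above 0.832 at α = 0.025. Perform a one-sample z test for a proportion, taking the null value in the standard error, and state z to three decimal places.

z = 2.886

p̂ = 159/174 = 0.91379.
Standard error under H₀: √(0.832×0.168/174) = 0.02834.
z = (0.91379 − 0.832)/0.02834 = 0.08179/0.02834 = 2.886.
p-value = P(Z > 2.886) ≈ 0.0020. With α = 0.025, reject H₀.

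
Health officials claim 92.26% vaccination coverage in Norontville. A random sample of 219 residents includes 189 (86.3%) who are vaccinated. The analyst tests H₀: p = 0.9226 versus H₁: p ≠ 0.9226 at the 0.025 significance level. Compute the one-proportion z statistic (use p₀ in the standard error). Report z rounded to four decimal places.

p̂ = 189/219 ≈ 0.8630137.
Standard error under H₀: √(0.9226×0.0774/219) = 0.0180574.
z = (0.8630137 − 0.9226)/0.0180574 = -0.0595863/0.0180574 = -3.2998.
p-value = 2·P(Z > 3.300) ≈ 0.0010, so at α = 0.025 we reject H₀.

z = -3.2998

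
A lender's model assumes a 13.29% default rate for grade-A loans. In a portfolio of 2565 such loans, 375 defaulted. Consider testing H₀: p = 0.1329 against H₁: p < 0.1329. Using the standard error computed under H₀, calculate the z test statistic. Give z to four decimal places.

p̂ = 375/2565 = 0.1461988.
SE = √(p₀(1−p₀)/n) = √(0.11524/2565) = 0.0067028.
z = (0.1461988 − 0.1329)/0.0067028 = 0.0132988/0.0067028 = 1.9841.
p-value = P(Z < 1.984) ≈ 0.9764.

z = 1.9841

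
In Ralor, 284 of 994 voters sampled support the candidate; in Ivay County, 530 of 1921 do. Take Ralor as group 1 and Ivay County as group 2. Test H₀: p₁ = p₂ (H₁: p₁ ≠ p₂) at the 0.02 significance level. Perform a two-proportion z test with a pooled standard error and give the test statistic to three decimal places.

p̂₁ = 284/994 ≈ 0.28571, p̂₂ = 530/1921 ≈ 0.27590.
Pooled p̂ = (284+530)/(994+1921) = 814/2915 = 0.27925.
SE = √(p̂(1−p̂)(1/n₁+1/n₂)) = √(0.27925·0.72075·0.0015266) = √(0.000307254) = 0.01753.
z = (0.28571 − 0.27590)/0.01753 = 0.00981/0.01753 = 0.560.
Two-sided p-value ≈ 2·Φ(−0.560) = 0.5755; since p > α = 0.02, fail to reject H₀.

z = 0.560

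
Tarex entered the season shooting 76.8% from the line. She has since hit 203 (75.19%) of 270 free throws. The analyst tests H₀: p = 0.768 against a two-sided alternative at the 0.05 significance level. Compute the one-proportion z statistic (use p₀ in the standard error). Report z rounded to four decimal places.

p̂ = 203/270 = 0.751852.
SE = √(p₀(1−p₀)/n) = √(0.17818/270) = 0.025689.
z = (0.751852 − 0.768)/0.025689 = -0.016148/0.025689 = -0.6286.
p-value = 2·P(Z > 0.629) ≈ 0.5296, so at α = 0.05 we fail to reject H₀.

z = -0.6286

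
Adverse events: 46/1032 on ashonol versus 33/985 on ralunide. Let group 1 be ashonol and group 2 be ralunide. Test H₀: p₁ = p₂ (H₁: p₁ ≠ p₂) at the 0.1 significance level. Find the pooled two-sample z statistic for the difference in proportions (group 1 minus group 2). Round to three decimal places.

p̂₁ = 46/1032 = 0.04457, p̂₂ = 33/985 = 0.03350.
Pooled p̂ = (46+33)/(1032+985) = 79/2017 = 0.03917.
SE = √(p̂(1−p̂)(1/n₁+1/n₂)) = √(0.03917·0.96083·0.00198422) = √(7.46722e-05) = 0.00864.
z = (0.04457 − 0.03350)/0.00864 = 0.01107/0.00864 = 1.281.
p-value = 2·P(Z > 1.281) ≈ 0.2001, so at α = 0.1 we fail to reject H₀.

z = 1.281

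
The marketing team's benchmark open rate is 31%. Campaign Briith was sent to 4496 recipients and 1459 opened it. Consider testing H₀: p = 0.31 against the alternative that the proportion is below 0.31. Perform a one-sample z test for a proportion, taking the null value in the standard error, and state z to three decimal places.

z = 2.104

p̂ = 1459/4496 = 0.324511.
Under H₀, SE = √(0.31·0.69/4496) = √(4.75756e-05) = 0.006898.
z = (0.324511 − 0.31)/0.006898 = 0.014511/0.006898 = 2.104.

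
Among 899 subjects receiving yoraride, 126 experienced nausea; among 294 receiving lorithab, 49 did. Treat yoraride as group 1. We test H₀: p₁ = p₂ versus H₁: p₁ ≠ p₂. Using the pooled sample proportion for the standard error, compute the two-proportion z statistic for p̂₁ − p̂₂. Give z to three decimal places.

z = -1.115

p̂₁ = 126/899 ≈ 0.14016, p̂₂ = 49/294 ≈ 0.16667.
Pooled p̂ = (126+49)/(899+294) = 175/1193 = 0.14669.
SE = √(0.125171 × 0.00451371) = 0.02377.
z = (0.14016 − 0.16667)/0.02377 = -0.02651/0.02377 = -1.115.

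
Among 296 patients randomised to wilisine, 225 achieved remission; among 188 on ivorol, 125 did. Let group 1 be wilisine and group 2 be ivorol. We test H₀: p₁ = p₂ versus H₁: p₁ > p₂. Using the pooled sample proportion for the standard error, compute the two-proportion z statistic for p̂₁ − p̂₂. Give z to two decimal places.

z = 2.28

p̂₁ = 225/296 = 0.7601, p̂₂ = 125/188 = 0.6649.
Pooled p̂ = (225+125)/(296+188) = 350/484 = 0.7231.
SE = √(0.200208 × 0.00869753) = 0.0417.
z = (0.7601 − 0.6649)/0.0417 = 0.0952/0.0417 = 2.28.
p-value = P(Z > 2.282) ≈ 0.0112.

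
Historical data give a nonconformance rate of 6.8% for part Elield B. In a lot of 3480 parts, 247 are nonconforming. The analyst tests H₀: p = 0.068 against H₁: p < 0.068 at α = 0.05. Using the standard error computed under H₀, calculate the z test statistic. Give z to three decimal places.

p̂ = 247/3480 ≈ 0.07098.
Under H₀, SE = √(0.068·0.932/3480) = √(1.82115e-05) = 0.00427.
z = (0.07098 − 0.068)/0.00427 = 0.00298/0.00427 = 0.698.
p-value = P(Z < 0.698) ≈ 0.7573; since p > α = 0.05, fail to reject H₀.

z = 0.698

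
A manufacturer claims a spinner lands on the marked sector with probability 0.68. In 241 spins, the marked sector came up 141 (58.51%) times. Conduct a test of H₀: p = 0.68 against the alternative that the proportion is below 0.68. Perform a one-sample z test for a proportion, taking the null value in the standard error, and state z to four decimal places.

p̂ = 141/241 ≈ 0.585062.
Under H₀, SE = √(0.68·0.32/241) = √(0.000902905) = 0.030048.
z = (0.585062 − 0.68)/0.030048 = -0.094938/0.030048 = -3.1595.
p-value = P(Z < -3.159) ≈ 0.0008.

z = -3.1595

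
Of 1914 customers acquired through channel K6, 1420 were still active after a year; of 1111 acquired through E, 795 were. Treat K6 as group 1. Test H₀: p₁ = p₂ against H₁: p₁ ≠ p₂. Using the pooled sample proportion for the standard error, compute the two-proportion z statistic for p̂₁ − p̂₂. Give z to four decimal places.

p̂₁ = 1420/1914 = 0.741902, p̂₂ = 795/1111 = 0.715572.
Pooled p̂ = (1420+795)/(1914+1111) = 2215/3025 = 0.732231.
SE = √(p̂(1−p̂)(1/n₁+1/n₂)) = √(0.732231·0.267769·0.00142256) = √(0.000278919) = 0.016701.
z = (0.741902 − 0.715572)/0.016701 = 0.026330/0.016701 = 1.5766.
Two-sided p-value ≈ 2·Φ(−1.577) = 0.1149.

z = 1.5766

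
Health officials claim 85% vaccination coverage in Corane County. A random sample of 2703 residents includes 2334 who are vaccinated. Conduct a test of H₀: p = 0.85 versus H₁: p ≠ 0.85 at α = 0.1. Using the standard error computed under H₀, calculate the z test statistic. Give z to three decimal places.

p̂ = 2334/2703 = 0.863485.
Standard error under H₀: √(0.85×0.15/2703) = 0.006868.
z = (0.863485 − 0.85)/0.006868 = 0.013485/0.006868 = 1.963.
Two-sided p-value ≈ 2·Φ(−1.963) = 0.0496, so at α = 0.1 we reject H₀.

z = 1.963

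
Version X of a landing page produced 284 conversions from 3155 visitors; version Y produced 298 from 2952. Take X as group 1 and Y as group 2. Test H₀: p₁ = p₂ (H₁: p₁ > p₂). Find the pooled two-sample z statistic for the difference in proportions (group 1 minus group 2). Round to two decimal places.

z = -1.45

p̂₁ = 284/3155 ≈ 0.0900, p̂₂ = 298/2952 ≈ 0.1009.
Pooled p̂ = (284+298)/(3155+2952) = 582/6107 = 0.0953.
SE = √(p̂(1−p̂)(1/n₁+1/n₂)) = √(0.0953·0.9047·0.000655711) = √(5.65342e-05) = 0.0075.
z = (0.0900 − 0.1009)/0.0075 = -0.0109/0.0075 = -1.45.
p-value = P(Z > -1.454) ≈ 0.9270.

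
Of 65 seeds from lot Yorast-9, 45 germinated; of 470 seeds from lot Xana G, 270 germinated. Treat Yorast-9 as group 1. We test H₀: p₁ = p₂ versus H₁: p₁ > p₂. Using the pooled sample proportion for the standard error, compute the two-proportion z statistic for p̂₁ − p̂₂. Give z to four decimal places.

z = 1.8097

p̂₁ = 45/65 ≈ 0.692308, p̂₂ = 270/470 ≈ 0.574468.
Pooled p̂ = (45+270)/(65+470) = 315/535 = 0.588785.
SE = √(p̂(1−p̂)(1/n₁+1/n₂)) = √(0.588785·0.411215·0.0175123) = √(0.00424002) = 0.065115.
z = (0.692308 − 0.574468)/0.065115 = 0.117840/0.065115 = 1.8097.
p-value = P(Z > 1.810) ≈ 0.0352.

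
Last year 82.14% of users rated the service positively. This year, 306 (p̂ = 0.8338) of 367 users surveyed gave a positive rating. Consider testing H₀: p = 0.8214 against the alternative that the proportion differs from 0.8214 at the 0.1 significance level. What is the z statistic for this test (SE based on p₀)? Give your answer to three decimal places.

z = 0.620

p̂ = 306/367 = 0.83379.
Standard error under H₀: √(0.8214×0.1786/367) = 0.01999.
z = (0.83379 − 0.8214)/0.01999 = 0.01239/0.01999 = 0.620.
Two-sided p-value ≈ 2·Φ(−0.620) = 0.5355, so at α = 0.1 we fail to reject H₀.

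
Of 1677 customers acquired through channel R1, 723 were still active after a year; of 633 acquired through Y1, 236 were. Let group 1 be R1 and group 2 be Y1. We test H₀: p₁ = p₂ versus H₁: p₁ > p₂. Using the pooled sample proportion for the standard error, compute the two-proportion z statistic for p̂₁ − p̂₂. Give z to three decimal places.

z = 2.536

p̂₁ = 723/1677 ≈ 0.43113, p̂₂ = 236/633 ≈ 0.37283.
Pooled p̂ = (723+236)/(1677+633) = 959/2310 = 0.41515.
SE = √(p̂(1−p̂)(1/n₁+1/n₂)) = √(0.41515·0.58485·0.00217608) = √(0.000528354) = 0.02299.
z = (0.43113 − 0.37283)/0.02299 = 0.05830/0.02299 = 2.536.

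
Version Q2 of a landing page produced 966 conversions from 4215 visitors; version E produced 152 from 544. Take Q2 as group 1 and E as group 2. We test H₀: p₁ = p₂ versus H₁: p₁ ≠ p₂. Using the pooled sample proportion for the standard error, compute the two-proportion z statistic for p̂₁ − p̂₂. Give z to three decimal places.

z = -2.601

p̂₁ = 966/4215 = 0.22918, p̂₂ = 152/544 = 0.27941.
Pooled p̂ = (966+152)/(4215+544) = 1118/4759 = 0.23492.
SE = √(p̂(1−p̂)(1/n₁+1/n₂)) = √(0.23492·0.76508·0.00207548) = √(0.000373036) = 0.01931.
z = (0.22918 − 0.27941)/0.01931 = -0.05023/0.01931 = -2.601.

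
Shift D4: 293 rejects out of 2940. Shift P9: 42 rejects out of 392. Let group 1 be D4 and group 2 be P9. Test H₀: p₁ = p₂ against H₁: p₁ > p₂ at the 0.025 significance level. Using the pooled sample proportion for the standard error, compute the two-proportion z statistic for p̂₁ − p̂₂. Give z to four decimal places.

p̂₁ = 293/2940 ≈ 0.099660, p̂₂ = 42/392 ≈ 0.107143.
Pooled p̂ = (293+42)/(2940+392) = 335/3332 = 0.100540.
SE = √(0.0904319 × 0.00289116) = 0.016169.
z = (0.099660 − 0.107143)/0.016169 = -0.007483/0.016169 = -0.4628.
p-value = P(Z > -0.463) ≈ 0.6782, so at α = 0.025 we fail to reject H₀.

z = -0.4628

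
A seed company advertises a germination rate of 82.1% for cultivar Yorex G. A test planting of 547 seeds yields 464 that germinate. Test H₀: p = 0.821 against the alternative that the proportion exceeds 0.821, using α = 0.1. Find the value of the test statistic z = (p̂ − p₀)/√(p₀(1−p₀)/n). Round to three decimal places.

p̂ = 464/547 = 0.84826.
Standard error under H₀: √(0.821×0.179/547) = 0.01639.
z = (0.84826 − 0.821)/0.01639 = 0.02726/0.01639 = 1.663.
p-value = P(Z > 1.663) ≈ 0.0481; since p < α = 0.1, reject H₀.

z = 1.663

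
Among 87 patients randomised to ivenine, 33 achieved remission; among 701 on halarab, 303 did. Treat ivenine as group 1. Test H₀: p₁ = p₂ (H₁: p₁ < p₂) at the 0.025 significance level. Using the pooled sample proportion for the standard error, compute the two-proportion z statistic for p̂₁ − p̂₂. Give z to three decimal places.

p̂₁ = 33/87 = 0.379310, p̂₂ = 303/701 = 0.432240.
Pooled p̂ = (33+303)/(87+701) = 336/788 = 0.426396.
SE = √(0.244582 × 0.0129208) = 0.056216.
z = (0.379310 − 0.432240)/0.056216 = -0.052930/0.056216 = -0.942.
p-value = P(Z < -0.942) ≈ 0.1732, so at α = 0.025 we fail to reject H₀.

z = -0.942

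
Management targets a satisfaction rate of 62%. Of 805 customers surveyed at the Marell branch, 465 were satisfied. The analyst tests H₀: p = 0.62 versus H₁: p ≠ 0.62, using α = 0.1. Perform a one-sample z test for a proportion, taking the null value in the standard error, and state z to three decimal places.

z = -2.476

p̂ = 465/805 = 0.57764.
SE = √(p₀(1−p₀)/n) = √(0.2356/805) = 0.01711.
z = (0.57764 − 0.62)/0.01711 = -0.04236/0.01711 = -2.476.
Two-sided p-value ≈ 2·Φ(−2.476) = 0.0133. With α = 0.1, reject H₀.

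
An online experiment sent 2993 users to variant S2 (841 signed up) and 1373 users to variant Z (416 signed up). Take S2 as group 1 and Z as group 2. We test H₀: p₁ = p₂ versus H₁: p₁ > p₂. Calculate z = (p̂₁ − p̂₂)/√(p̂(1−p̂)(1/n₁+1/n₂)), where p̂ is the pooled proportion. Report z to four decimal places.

p̂₁ = 841/2993 = 0.2809890, p̂₂ = 416/1373 = 0.3029862.
Pooled p̂ = (841+416)/(2993+1373) = 1257/4366 = 0.2879066.
SE = √(p̂(1−p̂)(1/n₁+1/n₂)) = √(0.2879066·0.7120934·0.00106245) = √(0.000217819) = 0.0147587.
z = (0.2809890 − 0.3029862)/0.0147587 = -0.0219972/0.0147587 = -1.4905.
p-value = P(Z > -1.490) ≈ 0.9319.

z = -1.4905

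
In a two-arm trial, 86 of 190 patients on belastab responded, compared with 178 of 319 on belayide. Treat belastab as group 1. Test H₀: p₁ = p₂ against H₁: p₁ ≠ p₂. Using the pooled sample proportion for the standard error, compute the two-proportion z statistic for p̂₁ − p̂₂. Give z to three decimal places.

p̂₁ = 86/190 = 0.45263, p̂₂ = 178/319 = 0.55799.
Pooled p̂ = (86+178)/(190+319) = 264/509 = 0.51866.
SE = √(p̂(1−p̂)(1/n₁+1/n₂)) = √(0.51866·0.48134·0.00839795) = √(0.00209656) = 0.04579.
z = (0.45263 − 0.55799)/0.04579 = -0.10536/0.04579 = -2.301.

z = -2.301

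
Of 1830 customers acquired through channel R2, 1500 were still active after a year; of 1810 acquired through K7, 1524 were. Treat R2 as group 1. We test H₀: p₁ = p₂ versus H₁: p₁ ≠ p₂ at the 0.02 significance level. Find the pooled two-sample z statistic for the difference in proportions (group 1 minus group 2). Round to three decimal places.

z = -1.795

p̂₁ = 1500/1830 ≈ 0.819672, p̂₂ = 1524/1810 ≈ 0.841989.
Pooled p̂ = (1500+1524)/(1830+1810) = 3024/3640 = 0.830769.
SE = √(p̂(1−p̂)(1/n₁+1/n₂)) = √(0.830769·0.169231·0.00109893) = √(0.000154501) = 0.012430.
z = (0.819672 − 0.841989)/0.012430 = -0.022317/0.012430 = -1.795.
p-value = 2·P(Z > 1.795) ≈ 0.0726, so at α = 0.02 we fail to reject H₀.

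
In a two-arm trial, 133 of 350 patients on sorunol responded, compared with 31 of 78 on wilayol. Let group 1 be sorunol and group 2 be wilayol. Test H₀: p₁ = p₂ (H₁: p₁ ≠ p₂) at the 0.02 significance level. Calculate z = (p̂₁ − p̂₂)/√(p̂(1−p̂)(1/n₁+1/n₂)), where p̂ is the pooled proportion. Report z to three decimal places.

p̂₁ = 133/350 = 0.380000, p̂₂ = 31/78 = 0.397436.
Pooled p̂ = (133+31)/(350+78) = 164/428 = 0.383178.
SE = √(p̂(1−p̂)(1/n₁+1/n₂)) = √(0.383178·0.616822·0.0156777) = √(0.00370545) = 0.060872.
z = (0.380000 − 0.397436)/0.060872 = -0.017436/0.060872 = -0.286.
p-value = 2·P(Z > 0.286) ≈ 0.7745, so at α = 0.02 we fail to reject H₀.

z = -0.286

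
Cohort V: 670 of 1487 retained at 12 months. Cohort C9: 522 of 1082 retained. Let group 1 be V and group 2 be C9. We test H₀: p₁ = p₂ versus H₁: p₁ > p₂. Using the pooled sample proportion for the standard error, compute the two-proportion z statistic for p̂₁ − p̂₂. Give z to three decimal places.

z = -1.599

p̂₁ = 670/1487 = 0.45057, p̂₂ = 522/1082 = 0.48244.
Pooled p̂ = (670+522)/(1487+1082) = 1192/2569 = 0.46399.
SE = √(p̂(1−p̂)(1/n₁+1/n₂)) = √(0.46399·0.53601·0.00159671) = √(0.000397107) = 0.01993.
z = (0.45057 − 0.48244)/0.01993 = -0.03187/0.01993 = -1.599.
p-value = P(Z > -1.599) ≈ 0.9451.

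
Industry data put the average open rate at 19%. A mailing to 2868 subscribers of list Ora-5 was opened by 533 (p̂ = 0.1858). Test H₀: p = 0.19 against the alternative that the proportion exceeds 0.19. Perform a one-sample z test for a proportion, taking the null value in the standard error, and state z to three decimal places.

p̂ = 533/2868 ≈ 0.185844.
Under H₀, SE = √(0.19·0.81/2868) = √(5.36611e-05) = 0.007325.
z = (0.185844 − 0.19)/0.007325 = -0.004156/0.007325 = -0.567.
p-value = P(Z > -0.567) ≈ 0.7148.

z = -0.567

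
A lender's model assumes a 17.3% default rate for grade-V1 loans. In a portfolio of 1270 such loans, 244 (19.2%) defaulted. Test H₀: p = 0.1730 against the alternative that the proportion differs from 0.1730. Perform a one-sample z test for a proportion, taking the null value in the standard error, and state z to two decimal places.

p̂ = 244/1270 = 0.1921.
Under H₀, SE = √(0.173·0.827/1270) = √(0.000112654) = 0.0106.
z = (0.1921 − 0.173)/0.0106 = 0.0191/0.0106 = 1.80.
Two-sided p-value ≈ 2·Φ(−1.802) = 0.0715.

z = 1.80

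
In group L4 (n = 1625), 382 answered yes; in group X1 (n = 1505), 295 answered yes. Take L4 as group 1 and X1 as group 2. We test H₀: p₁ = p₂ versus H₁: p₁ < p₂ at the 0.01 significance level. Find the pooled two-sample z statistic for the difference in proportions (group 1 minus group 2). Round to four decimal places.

p̂₁ = 382/1625 ≈ 0.2350769, p̂₂ = 295/1505 ≈ 0.1960133.
Pooled p̂ = (382+295)/(1625+1505) = 677/3130 = 0.2162939.
SE = √(p̂(1−p̂)(1/n₁+1/n₂)) = √(0.2162939·0.7837061·0.00127984) = √(0.000216946) = 0.0147291.
z = (0.2350769 − 0.1960133)/0.0147291 = 0.0390636/0.0147291 = 2.6521.
p-value = P(Z < 2.652) ≈ 0.9960; since p > α = 0.01, fail to reject H₀.

z = 2.6521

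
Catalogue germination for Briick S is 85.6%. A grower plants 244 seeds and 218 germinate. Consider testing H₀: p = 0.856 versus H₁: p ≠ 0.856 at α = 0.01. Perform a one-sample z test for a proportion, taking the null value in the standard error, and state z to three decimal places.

p̂ = 218/244 ≈ 0.893443.
Under H₀, SE = √(0.856·0.144/244) = √(0.00050518) = 0.022476.
z = (0.893443 − 0.856)/0.022476 = 0.037443/0.022476 = 1.666.
Two-sided p-value ≈ 2·Φ(−1.666) = 0.0957. With α = 0.01, fail to reject H₀.

z = 1.666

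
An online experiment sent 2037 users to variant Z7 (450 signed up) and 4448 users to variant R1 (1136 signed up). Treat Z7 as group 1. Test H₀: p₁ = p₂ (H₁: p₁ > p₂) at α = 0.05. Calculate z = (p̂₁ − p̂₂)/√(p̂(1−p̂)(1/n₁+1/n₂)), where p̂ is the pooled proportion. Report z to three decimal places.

p̂₁ = 450/2037 = 0.22091, p̂₂ = 1136/4448 = 0.25540.
Pooled p̂ = (450+1136)/(2037+4448) = 1586/6485 = 0.24456.
SE = √(p̂(1−p̂)(1/n₁+1/n₂)) = √(0.24456·0.75544·0.000715738) = √(0.000132235) = 0.01150.
z = (0.22091 − 0.25540)/0.01150 = -0.03449/0.01150 = -2.999.
p-value = P(Z > -2.999) ≈ 0.9986. With α = 0.05, fail to reject H₀.

z = -2.999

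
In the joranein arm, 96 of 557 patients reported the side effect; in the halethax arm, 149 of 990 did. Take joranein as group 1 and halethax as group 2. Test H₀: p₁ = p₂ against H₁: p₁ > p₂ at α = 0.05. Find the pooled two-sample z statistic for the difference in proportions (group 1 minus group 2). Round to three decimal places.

p̂₁ = 96/557 ≈ 0.172352, p̂₂ = 149/990 ≈ 0.150505.
Pooled p̂ = (96+149)/(557+990) = 245/1547 = 0.158371.
SE = √(p̂(1−p̂)(1/n₁+1/n₂)) = √(0.158371·0.841629·0.00280543) = √(0.000373935) = 0.019337.
z = (0.172352 − 0.150505)/0.019337 = 0.021847/0.019337 = 1.130.
p-value = P(Z > 1.130) ≈ 0.1293; since p > α = 0.05, fail to reject H₀.

z = 1.130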